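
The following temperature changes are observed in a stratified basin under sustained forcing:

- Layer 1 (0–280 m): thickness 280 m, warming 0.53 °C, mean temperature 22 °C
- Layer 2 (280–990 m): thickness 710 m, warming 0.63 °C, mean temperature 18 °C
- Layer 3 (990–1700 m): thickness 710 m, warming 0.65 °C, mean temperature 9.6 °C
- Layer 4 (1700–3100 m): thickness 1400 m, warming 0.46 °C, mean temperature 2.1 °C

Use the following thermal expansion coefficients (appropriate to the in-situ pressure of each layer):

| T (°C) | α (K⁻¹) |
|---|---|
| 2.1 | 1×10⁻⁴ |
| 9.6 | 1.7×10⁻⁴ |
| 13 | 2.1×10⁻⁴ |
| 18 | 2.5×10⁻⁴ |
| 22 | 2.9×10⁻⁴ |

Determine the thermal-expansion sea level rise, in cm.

Layer 1 at 22 °C → α = 2.9×10⁻⁴ K⁻¹
Layer 2 at 18 °C → α = 2.5×10⁻⁴ K⁻¹
Layer 3 at 9.6 °C → α = 1.7×10⁻⁴ K⁻¹
Layer 4 at 2.1 °C → α = 1×10⁻⁴ K⁻¹
0.53 × 280 × 2.9×10⁻⁴ = 0.043036 m
Layer 2: 2.5×10⁻⁴ × 710 × 0.63 = 0.111825 m
990–1700 m: 710 × 0.65 × 1.7×10⁻⁴ = 0.078455 m
1400 × 1×10⁻⁴ × 0.46 = 0.06440 m
Δh = 0.043036 + 0.111825 + 0.078455 + 0.06440 = 0.297716 m

30 cm of thermosteric rise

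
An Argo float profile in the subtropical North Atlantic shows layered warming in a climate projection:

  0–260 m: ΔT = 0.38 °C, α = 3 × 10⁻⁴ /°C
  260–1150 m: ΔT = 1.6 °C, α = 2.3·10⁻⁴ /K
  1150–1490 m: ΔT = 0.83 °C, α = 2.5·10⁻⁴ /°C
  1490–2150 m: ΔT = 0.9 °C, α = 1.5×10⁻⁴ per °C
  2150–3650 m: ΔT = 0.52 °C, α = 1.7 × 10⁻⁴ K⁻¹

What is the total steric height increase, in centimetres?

Δh = 64.9 cm

Layer 1: 260 × 0.38 × 3×10⁻⁴ = 0.02964 m
Layer 2: 1.6 × 890 × 2.3×10⁻⁴ = 0.32752 m
0.83 × 2.5×10⁻⁴ × 340 = 0.07055 m
Layer 4: 660 × 1.5×10⁻⁴ × 0.9 = 0.08910 m
0.52 × 1500 × 1.7×10⁻⁴ = 0.13260 m
Δh = 0.02964 + 0.32752 + 0.07055 + 0.08910 + 0.13260 = 0.64941 m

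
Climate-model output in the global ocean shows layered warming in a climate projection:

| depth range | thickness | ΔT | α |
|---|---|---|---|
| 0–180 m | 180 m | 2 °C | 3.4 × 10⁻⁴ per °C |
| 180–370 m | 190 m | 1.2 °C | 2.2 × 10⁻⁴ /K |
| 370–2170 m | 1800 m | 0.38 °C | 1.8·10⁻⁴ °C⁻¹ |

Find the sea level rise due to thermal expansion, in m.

Layer 1: 3.4×10⁻⁴ × 2 × 180 = 0.12240 m
180–370 m: 190 × 1.2 × 2.2×10⁻⁴ = 0.05016 m
Layer 3: 1.8×10⁻⁴ × 0.38 × 1800 = 0.12312 m
Δh = 0.12240 + 0.05016 + 0.12312 = 0.29568 m ≈ 0.296 m

0.296 m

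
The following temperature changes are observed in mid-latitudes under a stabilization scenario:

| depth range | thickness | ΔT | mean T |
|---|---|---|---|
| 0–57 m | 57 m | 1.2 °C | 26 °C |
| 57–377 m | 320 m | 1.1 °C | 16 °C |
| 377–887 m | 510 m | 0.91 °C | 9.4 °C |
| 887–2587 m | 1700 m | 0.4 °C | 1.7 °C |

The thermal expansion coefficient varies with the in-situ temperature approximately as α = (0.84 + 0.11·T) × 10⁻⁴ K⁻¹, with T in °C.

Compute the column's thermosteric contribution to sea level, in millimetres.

Layer 1: α = (0.84 + 0.11×26)×10⁻⁴ = 3.7×10⁻⁴ K⁻¹
Layer 2: α = (0.84 + 0.11×16)×10⁻⁴ = 2.6×10⁻⁴ K⁻¹
Layer 3: α = (0.84 + 0.11×9.4)×10⁻⁴ = 1.874×10⁻⁴ K⁻¹
Layer 4: α = (0.84 + 0.11×1.7)×10⁻⁴ = 1.027×10⁻⁴ K⁻¹
Layer 1: 57 × 3.7×10⁻⁴ × 1.2 = 0.025308 m
Layer 2: 1.1 × 2.6×10⁻⁴ × 320 = 0.09152 m
Layer 3: 0.91 × 1.874×10⁻⁴ × 510 = 0.08697234 m
Layer 4: 0.4 × 1700 × 1.027×10⁻⁴ = 0.069836 m
Δh = 0.025308 + 0.09152 + 0.08697234 + 0.069836 = 0.27363634 m

Δh ≈ 270 mm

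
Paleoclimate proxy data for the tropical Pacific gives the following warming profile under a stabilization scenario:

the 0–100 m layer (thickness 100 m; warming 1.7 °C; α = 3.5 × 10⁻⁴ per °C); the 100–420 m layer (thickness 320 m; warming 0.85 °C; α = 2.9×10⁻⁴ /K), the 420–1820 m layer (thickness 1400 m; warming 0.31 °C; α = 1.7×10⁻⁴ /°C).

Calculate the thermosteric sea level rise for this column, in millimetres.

210 mm

1.7 × 100 × 3.5×10⁻⁴ = 0.05950 m
2.9×10⁻⁴ × 0.85 × 320 = 0.07888 m
420–1820 m: 1.7×10⁻⁴ × 1400 × 0.31 = 0.07378 m
Δh = 0.05950 + 0.07888 + 0.07378 = 0.21216 m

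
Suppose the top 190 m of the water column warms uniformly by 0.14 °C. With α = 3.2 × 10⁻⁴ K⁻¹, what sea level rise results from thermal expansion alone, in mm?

Δh = αΔT·H = 3.2×10⁻⁴ × 0.14 × 190 = 0.008512 m

8.5 mm of thermosteric rise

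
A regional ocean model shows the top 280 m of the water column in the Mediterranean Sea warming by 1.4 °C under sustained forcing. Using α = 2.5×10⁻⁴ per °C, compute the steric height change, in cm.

Δh ≈ 9.80 cm

Δh = αΔT·H = 2.5×10⁻⁴ × 1.4 × 280 = 0.09800 m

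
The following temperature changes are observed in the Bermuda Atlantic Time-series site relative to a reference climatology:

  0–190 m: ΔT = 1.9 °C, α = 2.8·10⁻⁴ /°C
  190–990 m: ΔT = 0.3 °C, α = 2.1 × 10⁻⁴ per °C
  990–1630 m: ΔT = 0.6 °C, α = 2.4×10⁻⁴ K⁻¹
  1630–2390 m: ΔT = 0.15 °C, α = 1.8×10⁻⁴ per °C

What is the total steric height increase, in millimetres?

Layer 1: 2.8×10⁻⁴ × 1.9 × 190 = 0.10108 m
190–990 m: 0.3 × 800 × 2.1×10⁻⁴ = 0.05040 m
640 × 2.4×10⁻⁴ × 0.6 = 0.09216 m
0.15 × 1.8×10⁻⁴ × 760 = 0.02052 m
Δh = 0.10108 + 0.05040 + 0.09216 + 0.02052 = 0.26416 m

264 mm of thermosteric rise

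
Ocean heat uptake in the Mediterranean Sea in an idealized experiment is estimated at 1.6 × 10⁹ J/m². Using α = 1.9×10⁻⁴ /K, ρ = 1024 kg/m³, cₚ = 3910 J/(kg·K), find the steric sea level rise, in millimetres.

Δh = αQ/(ρcₚ) = 1.9×10⁻⁴ × 1.6×10⁹ / (1024 × 3910) ≈ 0.075927 m

about 75.9 mm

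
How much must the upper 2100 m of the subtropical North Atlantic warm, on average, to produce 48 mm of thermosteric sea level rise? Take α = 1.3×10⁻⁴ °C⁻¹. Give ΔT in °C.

ΔT ≈ 0.176 °C

ΔT = Δh/(αH) = 0.048 / (1.3×10⁻⁴ × 2100) ≈ 0.1758 °C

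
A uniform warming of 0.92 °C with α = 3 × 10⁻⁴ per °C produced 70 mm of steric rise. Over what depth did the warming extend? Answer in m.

H ≈ 250 m

H = Δh/(αΔT) = 0.07 / (3×10⁻⁴ × 0.92) ≈ 253.6 m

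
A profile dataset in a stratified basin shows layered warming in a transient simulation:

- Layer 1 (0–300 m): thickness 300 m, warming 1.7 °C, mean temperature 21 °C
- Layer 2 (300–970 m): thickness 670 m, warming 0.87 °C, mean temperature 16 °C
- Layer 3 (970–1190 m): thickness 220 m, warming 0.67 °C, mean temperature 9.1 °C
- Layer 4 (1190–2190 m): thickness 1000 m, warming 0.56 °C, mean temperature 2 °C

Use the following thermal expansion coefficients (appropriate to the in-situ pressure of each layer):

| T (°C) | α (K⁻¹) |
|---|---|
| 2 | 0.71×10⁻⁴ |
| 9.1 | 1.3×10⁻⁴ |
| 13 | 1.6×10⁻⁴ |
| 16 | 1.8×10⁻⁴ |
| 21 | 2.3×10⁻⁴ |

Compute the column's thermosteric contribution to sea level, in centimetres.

Δh = 28 cm

Layer 1 at 21 °C → α = 2.3×10⁻⁴ K⁻¹
Layer 2 at 16 °C → α = 1.8×10⁻⁴ K⁻¹
Layer 3 at 9.1 °C → α = 1.3×10⁻⁴ K⁻¹
Layer 4 at 2 °C → α = 0.71×10⁻⁴ K⁻¹
1.7 × 300 × 2.3×10⁻⁴ = 0.11730 m
300–970 m: 670 × 0.87 × 1.8×10⁻⁴ = 0.104922 m
0.67 × 1.3×10⁻⁴ × 220 = 0.019162 m
Layer 4: 0.71×10⁻⁴ × 0.56 × 1000 = 0.03976 m
Δh = 0.11730 + 0.104922 + 0.019162 + 0.03976 = 0.281144 m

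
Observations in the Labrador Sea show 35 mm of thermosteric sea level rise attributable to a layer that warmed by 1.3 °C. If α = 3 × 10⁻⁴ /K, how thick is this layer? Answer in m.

H ≈ 89.7 m

H = Δh/(αΔT) = 0.035 / (3×10⁻⁴ × 1.3) ≈ 89.74 m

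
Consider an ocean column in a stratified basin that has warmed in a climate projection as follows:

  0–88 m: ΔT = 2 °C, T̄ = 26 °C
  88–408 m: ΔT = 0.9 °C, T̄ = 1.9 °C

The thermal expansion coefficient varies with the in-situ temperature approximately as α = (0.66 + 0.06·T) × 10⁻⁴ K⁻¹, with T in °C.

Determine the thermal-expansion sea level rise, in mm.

about 61.4 mm

Layer 1: α = (0.66 + 0.06×26)×10⁻⁴ = 2.22×10⁻⁴ K⁻¹
Layer 2: α = (0.66 + 0.06×1.9)×10⁻⁴ = 0.774×10⁻⁴ K⁻¹
0–88 m: 2 × 2.22×10⁻⁴ × 88 = 0.039072 m
320 × 0.9 × 0.774×10⁻⁴ = 0.0222912 m
Δh = 0.039072 + 0.0222912 = 0.0613632 m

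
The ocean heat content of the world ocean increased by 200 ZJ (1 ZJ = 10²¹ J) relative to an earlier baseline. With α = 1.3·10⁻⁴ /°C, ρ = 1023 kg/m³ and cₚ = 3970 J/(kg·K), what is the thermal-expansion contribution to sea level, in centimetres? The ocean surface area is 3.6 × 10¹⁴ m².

Per unit area: Q = 200×10²¹ / (3.6×10¹⁴) ≈ 5.556×10⁸ J/m²
Δh = αQ/(ρcₚ) = 1.3×10⁻⁴ × 5.556×10⁸ / (1023 × 3970) ≈ 0.017784 m

about 1.78 cm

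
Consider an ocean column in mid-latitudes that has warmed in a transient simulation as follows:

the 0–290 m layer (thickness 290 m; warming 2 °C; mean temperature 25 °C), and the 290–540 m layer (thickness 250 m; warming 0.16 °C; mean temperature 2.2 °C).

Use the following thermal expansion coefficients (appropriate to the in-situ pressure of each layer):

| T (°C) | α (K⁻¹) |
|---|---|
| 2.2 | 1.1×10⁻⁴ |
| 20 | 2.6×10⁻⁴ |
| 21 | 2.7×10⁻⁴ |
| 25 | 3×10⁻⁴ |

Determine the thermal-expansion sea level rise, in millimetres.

Layer 1 at 25 °C → α = 3×10⁻⁴ K⁻¹
Layer 2 at 2.2 °C → α = 1.1×10⁻⁴ K⁻¹
Layer 1: 3×10⁻⁴ × 2 × 290 = 0.17400 m
Layer 2: 1.1×10⁻⁴ × 250 × 0.16 = 0.00440 m
Δh = 0.17400 + 0.00440 = 0.17840 m ≈ 178 mm

Δh = 178 mm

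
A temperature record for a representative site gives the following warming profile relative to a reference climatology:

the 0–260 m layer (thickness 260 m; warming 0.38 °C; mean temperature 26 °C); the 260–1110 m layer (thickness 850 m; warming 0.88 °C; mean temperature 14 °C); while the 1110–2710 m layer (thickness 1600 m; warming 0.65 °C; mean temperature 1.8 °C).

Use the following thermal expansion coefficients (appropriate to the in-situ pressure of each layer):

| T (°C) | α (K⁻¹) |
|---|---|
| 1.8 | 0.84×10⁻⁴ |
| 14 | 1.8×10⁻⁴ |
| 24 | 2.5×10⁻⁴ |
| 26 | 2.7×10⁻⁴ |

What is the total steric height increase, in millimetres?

250 mm of thermosteric rise

Layer 1 at 26 °C → α = 2.7×10⁻⁴ K⁻¹
Layer 2 at 14 °C → α = 1.8×10⁻⁴ K⁻¹
Layer 3 at 1.8 °C → α = 0.84×10⁻⁴ K⁻¹
2.7×10⁻⁴ × 260 × 0.38 = 0.026676 m
Layer 2: 1.8×10⁻⁴ × 0.88 × 850 = 0.13464 m
1600 × 0.65 × 0.84×10⁻⁴ = 0.08736 m
Δh = 0.026676 + 0.13464 + 0.08736 = 0.248676 m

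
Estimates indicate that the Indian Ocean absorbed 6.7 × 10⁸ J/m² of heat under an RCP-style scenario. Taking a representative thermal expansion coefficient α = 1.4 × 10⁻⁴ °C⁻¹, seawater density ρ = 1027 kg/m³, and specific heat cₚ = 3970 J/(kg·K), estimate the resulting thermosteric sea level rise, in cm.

2.3 cm of thermosteric rise

Δh = αQ/(ρcₚ) = 1.4×10⁻⁴ × 6.7×10⁸ / (1027 × 3970) ≈ 0.023006 m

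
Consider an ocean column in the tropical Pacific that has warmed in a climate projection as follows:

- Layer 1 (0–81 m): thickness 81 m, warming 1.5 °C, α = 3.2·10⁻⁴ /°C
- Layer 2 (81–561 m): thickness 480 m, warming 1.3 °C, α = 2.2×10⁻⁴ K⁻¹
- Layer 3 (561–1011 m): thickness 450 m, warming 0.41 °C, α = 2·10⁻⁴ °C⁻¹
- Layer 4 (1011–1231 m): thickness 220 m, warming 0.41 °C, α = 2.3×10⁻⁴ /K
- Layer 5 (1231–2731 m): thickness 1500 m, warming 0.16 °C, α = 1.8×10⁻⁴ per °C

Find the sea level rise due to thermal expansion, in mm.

277 mm of thermosteric rise

Layer 1: 3.2×10⁻⁴ × 81 × 1.5 = 0.03888 m
1.3 × 480 × 2.2×10⁻⁴ = 0.13728 m
561–1011 m: 450 × 2×10⁻⁴ × 0.41 = 0.03690 m
0.41 × 220 × 2.3×10⁻⁴ = 0.020746 m
1231–2731 m: 0.16 × 1.8×10⁻⁴ × 1500 = 0.04320 m
Δh = 0.03888 + 0.13728 + 0.03690 + 0.020746 + 0.04320 = 0.277006 m ≈ 277 mm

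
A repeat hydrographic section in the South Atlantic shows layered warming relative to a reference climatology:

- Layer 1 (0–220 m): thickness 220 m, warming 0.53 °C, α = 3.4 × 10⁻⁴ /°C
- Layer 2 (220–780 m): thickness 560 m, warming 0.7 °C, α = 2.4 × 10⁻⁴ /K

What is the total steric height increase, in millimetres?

Δh = 130 mm

Layer 1: 220 × 3.4×10⁻⁴ × 0.53 = 0.039644 m
Layer 2: 560 × 0.7 × 2.4×10⁻⁴ = 0.09408 m
Δh = 0.039644 + 0.09408 = 0.133724 m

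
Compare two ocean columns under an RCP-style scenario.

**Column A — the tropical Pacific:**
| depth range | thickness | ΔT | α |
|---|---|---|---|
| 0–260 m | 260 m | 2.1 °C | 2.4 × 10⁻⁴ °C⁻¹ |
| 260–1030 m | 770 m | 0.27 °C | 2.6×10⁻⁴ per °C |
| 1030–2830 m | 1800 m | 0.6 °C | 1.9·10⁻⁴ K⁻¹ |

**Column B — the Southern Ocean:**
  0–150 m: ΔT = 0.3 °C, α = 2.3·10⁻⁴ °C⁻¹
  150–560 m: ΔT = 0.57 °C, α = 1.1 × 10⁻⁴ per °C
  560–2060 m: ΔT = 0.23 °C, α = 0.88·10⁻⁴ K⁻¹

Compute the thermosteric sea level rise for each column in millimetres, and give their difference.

A: 390 mm; B: 66 mm; difference 320 mm

A 0–260 m: 2.4×10⁻⁴ × 260 × 2.1 = 0.13104 m
A Layer 2: 0.27 × 2.6×10⁻⁴ × 770 = 0.054054 m
A 1030–2830 m: 0.6 × 1800 × 1.9×10⁻⁴ = 0.20520 m
A total: 0.390294 m
B Layer 1: 0.3 × 2.3×10⁻⁴ × 150 = 0.01035 m
B 0.57 × 1.1×10⁻⁴ × 410 = 0.025707 m
B 560–2060 m: 0.88×10⁻⁴ × 1500 × 0.23 = 0.03036 m
B total: 0.066417 m
Difference: 0.390294 − 0.066417 = 0.323877 m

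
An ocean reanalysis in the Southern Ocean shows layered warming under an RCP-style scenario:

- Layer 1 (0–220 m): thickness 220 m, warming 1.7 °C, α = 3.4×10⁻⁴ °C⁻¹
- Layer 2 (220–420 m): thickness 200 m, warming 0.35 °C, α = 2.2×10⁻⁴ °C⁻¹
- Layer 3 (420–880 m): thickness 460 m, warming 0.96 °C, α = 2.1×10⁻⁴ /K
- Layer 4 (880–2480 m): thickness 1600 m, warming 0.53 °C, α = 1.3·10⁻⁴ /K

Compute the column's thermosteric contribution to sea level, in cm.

Δh ≈ 34.6 cm

3.4×10⁻⁴ × 220 × 1.7 = 0.12716 m
Layer 2: 2.2×10⁻⁴ × 0.35 × 200 = 0.01540 m
Layer 3: 2.1×10⁻⁴ × 0.96 × 460 = 0.092736 m
Layer 4: 0.53 × 1600 × 1.3×10⁻⁴ = 0.11024 m
Δh = 0.12716 + 0.01540 + 0.092736 + 0.11024 = 0.345536 m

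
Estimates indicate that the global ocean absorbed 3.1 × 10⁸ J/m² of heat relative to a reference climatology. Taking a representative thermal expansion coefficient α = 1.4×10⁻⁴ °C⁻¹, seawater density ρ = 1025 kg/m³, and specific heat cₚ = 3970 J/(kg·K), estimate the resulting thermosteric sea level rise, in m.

Δh = 0.011 m

Δh = αQ/(ρcₚ) = 1.4×10⁻⁴ × 3.1×10⁸ / (1025 × 3970) ≈ 0.010665 m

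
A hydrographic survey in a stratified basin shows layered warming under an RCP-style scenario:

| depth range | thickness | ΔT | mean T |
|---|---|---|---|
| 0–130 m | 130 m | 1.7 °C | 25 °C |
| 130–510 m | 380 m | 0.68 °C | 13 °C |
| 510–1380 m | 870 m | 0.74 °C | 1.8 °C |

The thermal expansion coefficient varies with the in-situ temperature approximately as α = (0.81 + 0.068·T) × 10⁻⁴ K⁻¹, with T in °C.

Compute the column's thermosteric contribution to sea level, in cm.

Δh = 16 cm

Layer 1: α = (0.81 + 0.068×25)×10⁻⁴ = 2.51×10⁻⁴ K⁻¹
Layer 2: α = (0.81 + 0.068×13)×10⁻⁴ = 1.694×10⁻⁴ K⁻¹
Layer 3: α = (0.81 + 0.068×1.8)×10⁻⁴ = 0.9324×10⁻⁴ K⁻¹
0–130 m: 1.7 × 130 × 2.51×10⁻⁴ = 0.055471 m
0.68 × 380 × 1.694×10⁻⁴ = 0.04377296 m
Layer 3: 0.74 × 0.9324×10⁻⁴ × 870 = 0.060027912 m
Δh = 0.055471 + 0.04377296 + 0.060027912 = 0.159271872 m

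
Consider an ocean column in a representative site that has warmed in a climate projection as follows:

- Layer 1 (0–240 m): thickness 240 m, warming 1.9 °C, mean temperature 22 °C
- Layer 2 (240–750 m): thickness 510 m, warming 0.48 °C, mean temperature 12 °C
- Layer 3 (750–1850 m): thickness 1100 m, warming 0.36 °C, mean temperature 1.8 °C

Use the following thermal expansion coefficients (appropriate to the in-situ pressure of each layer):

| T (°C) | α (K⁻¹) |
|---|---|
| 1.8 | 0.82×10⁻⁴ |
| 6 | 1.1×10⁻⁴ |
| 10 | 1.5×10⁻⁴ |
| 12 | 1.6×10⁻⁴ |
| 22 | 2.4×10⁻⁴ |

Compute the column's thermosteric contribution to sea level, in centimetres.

Layer 1 at 22 °C → α = 2.4×10⁻⁴ K⁻¹
Layer 2 at 12 °C → α = 1.6×10⁻⁴ K⁻¹
Layer 3 at 1.8 °C → α = 0.82×10⁻⁴ K⁻¹
0–240 m: 2.4×10⁻⁴ × 240 × 1.9 = 0.10944 m
Layer 2: 0.48 × 1.6×10⁻⁴ × 510 = 0.039168 m
0.82×10⁻⁴ × 1100 × 0.36 = 0.032472 m
Δh = 0.10944 + 0.039168 + 0.032472 = 0.18108 m ≈ 18.1 cm

Δh ≈ 18.1 cm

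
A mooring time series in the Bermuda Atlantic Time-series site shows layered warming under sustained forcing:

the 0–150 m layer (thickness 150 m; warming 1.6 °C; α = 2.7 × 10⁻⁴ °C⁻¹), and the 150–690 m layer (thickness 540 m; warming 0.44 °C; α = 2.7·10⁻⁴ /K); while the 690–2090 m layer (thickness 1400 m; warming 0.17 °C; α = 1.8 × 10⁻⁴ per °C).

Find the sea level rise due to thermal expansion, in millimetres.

172 mm

2.7×10⁻⁴ × 1.6 × 150 = 0.06480 m
150–690 m: 540 × 2.7×10⁻⁴ × 0.44 = 0.064152 m
690–2090 m: 1.8×10⁻⁴ × 1400 × 0.17 = 0.04284 m
Δh = 0.06480 + 0.064152 + 0.04284 = 0.171792 m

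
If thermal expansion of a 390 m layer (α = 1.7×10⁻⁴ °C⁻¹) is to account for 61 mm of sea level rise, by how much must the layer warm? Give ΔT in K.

ΔT = Δh/(αH) = 0.061 / (1.7×10⁻⁴ × 390) ≈ 0.9201 K

ΔT ≈ 0.920 K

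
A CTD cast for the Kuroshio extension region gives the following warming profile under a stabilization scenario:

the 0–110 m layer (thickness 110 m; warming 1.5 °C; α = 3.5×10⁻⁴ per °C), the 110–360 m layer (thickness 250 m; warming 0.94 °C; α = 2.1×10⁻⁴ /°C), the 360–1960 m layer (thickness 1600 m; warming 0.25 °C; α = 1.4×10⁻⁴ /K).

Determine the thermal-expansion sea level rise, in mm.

160 mm of thermosteric rise

Layer 1: 110 × 1.5 × 3.5×10⁻⁴ = 0.05775 m
250 × 2.1×10⁻⁴ × 0.94 = 0.04935 m
Layer 3: 1.4×10⁻⁴ × 0.25 × 1600 = 0.05600 m
Δh = 0.05775 + 0.04935 + 0.05600 = 0.16310 m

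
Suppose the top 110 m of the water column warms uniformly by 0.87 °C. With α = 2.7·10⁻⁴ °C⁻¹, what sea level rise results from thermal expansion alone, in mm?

25.8 mm of thermosteric rise

Δh = αΔT·H = 2.7×10⁻⁴ × 0.87 × 110 = 0.025839 m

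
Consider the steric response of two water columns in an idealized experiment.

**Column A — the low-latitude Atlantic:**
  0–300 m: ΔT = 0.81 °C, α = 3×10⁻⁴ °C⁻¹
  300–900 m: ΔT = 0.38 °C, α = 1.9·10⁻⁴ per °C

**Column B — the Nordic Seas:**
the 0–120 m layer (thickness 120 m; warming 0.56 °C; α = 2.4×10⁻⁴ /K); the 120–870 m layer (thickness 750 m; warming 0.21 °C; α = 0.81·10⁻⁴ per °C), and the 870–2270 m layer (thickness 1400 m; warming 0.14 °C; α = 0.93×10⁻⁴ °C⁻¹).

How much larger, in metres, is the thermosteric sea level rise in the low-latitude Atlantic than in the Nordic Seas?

0.0691 m

A Layer 1: 3×10⁻⁴ × 300 × 0.81 = 0.07290 m
A 300–900 m: 0.38 × 600 × 1.9×10⁻⁴ = 0.04332 m
A total: 0.11622 m
B 0.56 × 2.4×10⁻⁴ × 120 = 0.016128 m
B Layer 2: 750 × 0.21 × 0.81×10⁻⁴ = 0.0127575 m
B 0.14 × 1400 × 0.93×10⁻⁴ = 0.018228 m
B total: 0.0471135 m
Difference: 0.11622 − 0.0471135 = 0.0691065 m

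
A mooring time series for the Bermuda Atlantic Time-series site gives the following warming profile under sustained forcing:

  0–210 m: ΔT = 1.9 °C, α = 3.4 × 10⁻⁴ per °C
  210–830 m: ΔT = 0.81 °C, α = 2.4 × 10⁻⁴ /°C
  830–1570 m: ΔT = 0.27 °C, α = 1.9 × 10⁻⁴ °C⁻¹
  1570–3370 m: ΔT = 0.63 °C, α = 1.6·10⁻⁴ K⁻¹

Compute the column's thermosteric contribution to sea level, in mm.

Layer 1: 3.4×10⁻⁴ × 1.9 × 210 = 0.13566 m
Layer 2: 2.4×10⁻⁴ × 0.81 × 620 = 0.120528 m
Layer 3: 0.27 × 1.9×10⁻⁴ × 740 = 0.037962 m
Layer 4: 0.63 × 1.6×10⁻⁴ × 1800 = 0.18144 m
Δh = 0.13566 + 0.120528 + 0.037962 + 0.18144 = 0.47559 m

about 480 mm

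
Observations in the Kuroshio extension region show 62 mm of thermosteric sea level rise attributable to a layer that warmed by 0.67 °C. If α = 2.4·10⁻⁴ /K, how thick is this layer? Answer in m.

386 m

H = Δh/(αΔT) = 0.062 / (2.4×10⁻⁴ × 0.67) ≈ 385.6 m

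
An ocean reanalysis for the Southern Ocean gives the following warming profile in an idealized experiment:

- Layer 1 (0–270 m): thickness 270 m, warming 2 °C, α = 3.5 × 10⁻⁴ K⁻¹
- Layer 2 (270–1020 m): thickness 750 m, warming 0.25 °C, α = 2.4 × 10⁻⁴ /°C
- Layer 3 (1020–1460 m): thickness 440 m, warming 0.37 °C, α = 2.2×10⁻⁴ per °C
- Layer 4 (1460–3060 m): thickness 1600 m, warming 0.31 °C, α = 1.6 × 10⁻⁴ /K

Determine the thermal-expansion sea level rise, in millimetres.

349 mm of thermosteric rise

2 × 3.5×10⁻⁴ × 270 = 0.18900 m
Layer 2: 2.4×10⁻⁴ × 750 × 0.25 = 0.04500 m
440 × 2.2×10⁻⁴ × 0.37 = 0.035816 m
1460–3060 m: 1600 × 0.31 × 1.6×10⁻⁴ = 0.07936 m
Δh = 0.18900 + 0.04500 + 0.035816 + 0.07936 = 0.349176 m ≈ 349 mm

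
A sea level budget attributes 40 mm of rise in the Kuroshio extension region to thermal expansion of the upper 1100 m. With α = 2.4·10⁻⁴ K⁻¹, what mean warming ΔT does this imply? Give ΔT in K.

about 0.152 K

ΔT = Δh/(αH) = 0.04 / (2.4×10⁻⁴ × 1100) ≈ 0.1515 K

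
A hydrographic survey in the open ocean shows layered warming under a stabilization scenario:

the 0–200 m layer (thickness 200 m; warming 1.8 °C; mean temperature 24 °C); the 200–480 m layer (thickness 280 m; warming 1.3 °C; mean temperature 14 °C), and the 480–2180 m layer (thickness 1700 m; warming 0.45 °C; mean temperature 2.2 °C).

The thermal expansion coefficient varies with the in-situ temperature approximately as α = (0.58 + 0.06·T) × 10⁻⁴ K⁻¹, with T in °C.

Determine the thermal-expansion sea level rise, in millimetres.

Layer 1: α = (0.58 + 0.06×24)×10⁻⁴ = 2.02×10⁻⁴ K⁻¹
Layer 2: α = (0.58 + 0.06×14)×10⁻⁴ = 1.42×10⁻⁴ K⁻¹
Layer 3: α = (0.58 + 0.06×2.2)×10⁻⁴ = 0.712×10⁻⁴ K⁻¹
0–200 m: 1.8 × 200 × 2.02×10⁻⁴ = 0.07272 m
Layer 2: 1.3 × 280 × 1.42×10⁻⁴ = 0.051688 m
0.45 × 0.712×10⁻⁴ × 1700 = 0.054468 m
Δh = 0.07272 + 0.051688 + 0.054468 = 0.178876 m ≈ 179 mm

179 mm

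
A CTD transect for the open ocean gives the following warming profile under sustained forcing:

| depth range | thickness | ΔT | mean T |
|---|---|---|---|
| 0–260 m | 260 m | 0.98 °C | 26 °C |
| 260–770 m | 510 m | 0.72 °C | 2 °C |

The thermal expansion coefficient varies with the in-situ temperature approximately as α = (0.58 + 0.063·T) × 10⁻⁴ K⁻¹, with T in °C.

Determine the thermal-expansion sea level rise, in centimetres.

Layer 1: α = (0.58 + 0.063×26)×10⁻⁴ = 2.218×10⁻⁴ K⁻¹
Layer 2: α = (0.58 + 0.063×2)×10⁻⁴ = 0.706×10⁻⁴ K⁻¹
0–260 m: 2.218×10⁻⁴ × 260 × 0.98 = 0.05651464 m
0.706×10⁻⁴ × 0.72 × 510 = 0.02592432 m
Δh = 0.05651464 + 0.02592432 = 0.08243896 m

8.2 cm of thermosteric rise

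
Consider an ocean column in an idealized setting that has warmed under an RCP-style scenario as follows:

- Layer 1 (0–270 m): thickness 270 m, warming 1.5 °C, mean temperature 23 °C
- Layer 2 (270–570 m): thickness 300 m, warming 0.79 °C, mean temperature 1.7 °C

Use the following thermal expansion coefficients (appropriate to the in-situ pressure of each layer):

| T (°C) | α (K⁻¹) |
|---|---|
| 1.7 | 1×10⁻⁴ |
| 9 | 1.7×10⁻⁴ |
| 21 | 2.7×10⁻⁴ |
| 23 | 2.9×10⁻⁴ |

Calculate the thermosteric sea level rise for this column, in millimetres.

Layer 1 at 23 °C → α = 2.9×10⁻⁴ K⁻¹
Layer 2 at 1.7 °C → α = 1×10⁻⁴ K⁻¹
0–270 m: 1.5 × 270 × 2.9×10⁻⁴ = 0.11745 m
Layer 2: 300 × 1×10⁻⁴ × 0.79 = 0.02370 m
Δh = 0.11745 + 0.02370 = 0.14115 m

141 mm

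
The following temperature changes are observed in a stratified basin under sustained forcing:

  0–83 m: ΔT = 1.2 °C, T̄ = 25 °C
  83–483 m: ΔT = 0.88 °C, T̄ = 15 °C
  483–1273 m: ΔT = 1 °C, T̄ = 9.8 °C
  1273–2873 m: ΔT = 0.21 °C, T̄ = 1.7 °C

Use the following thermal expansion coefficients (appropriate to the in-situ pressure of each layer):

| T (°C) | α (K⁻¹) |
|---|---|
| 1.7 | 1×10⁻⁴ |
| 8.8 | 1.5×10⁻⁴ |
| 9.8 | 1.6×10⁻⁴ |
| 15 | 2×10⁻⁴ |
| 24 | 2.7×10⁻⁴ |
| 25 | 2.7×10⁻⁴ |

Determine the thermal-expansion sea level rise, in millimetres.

Layer 1 at 25 °C → α = 2.7×10⁻⁴ K⁻¹
Layer 2 at 15 °C → α = 2×10⁻⁴ K⁻¹
Layer 3 at 9.8 °C → α = 1.6×10⁻⁴ K⁻¹
Layer 4 at 1.7 °C → α = 1×10⁻⁴ K⁻¹
2.7×10⁻⁴ × 83 × 1.2 = 0.026892 m
0.88 × 400 × 2×10⁻⁴ = 0.07040 m
790 × 1.6×10⁻⁴ × 1 = 0.12640 m
1273–2873 m: 1×10⁻⁴ × 0.21 × 1600 = 0.03360 m
Δh = 0.026892 + 0.07040 + 0.12640 + 0.03360 = 0.257292 m ≈ 257 mm

Δh = 257 mm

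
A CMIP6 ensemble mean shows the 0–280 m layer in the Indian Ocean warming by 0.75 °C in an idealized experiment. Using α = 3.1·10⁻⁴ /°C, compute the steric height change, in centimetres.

Δh = αΔT·H = 3.1×10⁻⁴ × 0.75 × 280 = 0.06510 m

6.5 cm of thermosteric rise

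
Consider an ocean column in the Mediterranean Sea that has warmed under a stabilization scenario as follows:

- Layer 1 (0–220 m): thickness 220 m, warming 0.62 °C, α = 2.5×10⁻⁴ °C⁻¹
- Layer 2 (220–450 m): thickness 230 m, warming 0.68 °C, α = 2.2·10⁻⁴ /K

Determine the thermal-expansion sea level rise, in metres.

Δh ≈ 0.0685 m

0–220 m: 2.5×10⁻⁴ × 220 × 0.62 = 0.03410 m
230 × 2.2×10⁻⁴ × 0.68 = 0.034408 m
Δh = 0.03410 + 0.034408 = 0.068508 m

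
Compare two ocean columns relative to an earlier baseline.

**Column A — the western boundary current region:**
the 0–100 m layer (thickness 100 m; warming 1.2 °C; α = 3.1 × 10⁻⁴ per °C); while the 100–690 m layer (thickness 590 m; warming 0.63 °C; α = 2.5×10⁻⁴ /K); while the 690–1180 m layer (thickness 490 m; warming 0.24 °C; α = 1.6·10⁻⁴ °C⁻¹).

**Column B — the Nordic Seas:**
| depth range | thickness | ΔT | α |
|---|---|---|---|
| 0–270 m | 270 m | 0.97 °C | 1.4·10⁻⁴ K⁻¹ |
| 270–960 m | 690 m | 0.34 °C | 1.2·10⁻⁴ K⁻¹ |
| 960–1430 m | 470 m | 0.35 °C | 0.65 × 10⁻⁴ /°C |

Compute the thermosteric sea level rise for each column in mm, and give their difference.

A 1.2 × 100 × 3.1×10⁻⁴ = 0.03720 m
A 590 × 2.5×10⁻⁴ × 0.63 = 0.092925 m
A 490 × 1.6×10⁻⁴ × 0.24 = 0.018816 m
A total: 0.148941 m
B 0–270 m: 0.97 × 270 × 1.4×10⁻⁴ = 0.036666 m
B Layer 2: 1.2×10⁻⁴ × 0.34 × 690 = 0.028152 m
B Layer 3: 0.35 × 470 × 0.65×10⁻⁴ = 0.0106925 m
B total: 0.0755105 m
Difference: 0.148941 − 0.0755105 = 0.0734305 m

Δh_A ≈ 150 mm, Δh_B ≈ 76 mm; difference ≈ 73 mm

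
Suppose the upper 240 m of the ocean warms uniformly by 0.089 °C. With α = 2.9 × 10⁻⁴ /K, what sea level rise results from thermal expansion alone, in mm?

6.19 mm of thermosteric rise

Δh = αΔT·H = 2.9×10⁻⁴ × 0.089 × 240 = 0.0061944 m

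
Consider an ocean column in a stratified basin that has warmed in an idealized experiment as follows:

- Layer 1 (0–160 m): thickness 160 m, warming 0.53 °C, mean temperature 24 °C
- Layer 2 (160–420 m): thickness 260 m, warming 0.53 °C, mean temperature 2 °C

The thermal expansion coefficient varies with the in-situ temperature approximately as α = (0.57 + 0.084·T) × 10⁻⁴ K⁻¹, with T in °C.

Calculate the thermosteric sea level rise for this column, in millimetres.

32 mm

Layer 1: α = (0.57 + 0.084×24)×10⁻⁴ = 2.586×10⁻⁴ K⁻¹
Layer 2: α = (0.57 + 0.084×2)×10⁻⁴ = 0.738×10⁻⁴ K⁻¹
2.586×10⁻⁴ × 160 × 0.53 = 0.02192928 m
Layer 2: 260 × 0.738×10⁻⁴ × 0.53 = 0.01016964 m
Δh = 0.02192928 + 0.01016964 = 0.03209892 m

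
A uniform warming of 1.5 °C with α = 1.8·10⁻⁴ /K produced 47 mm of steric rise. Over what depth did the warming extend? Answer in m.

H = Δh/(αΔT) = 0.047 / (1.8×10⁻⁴ × 1.5) ≈ 174.1 m

about 174 m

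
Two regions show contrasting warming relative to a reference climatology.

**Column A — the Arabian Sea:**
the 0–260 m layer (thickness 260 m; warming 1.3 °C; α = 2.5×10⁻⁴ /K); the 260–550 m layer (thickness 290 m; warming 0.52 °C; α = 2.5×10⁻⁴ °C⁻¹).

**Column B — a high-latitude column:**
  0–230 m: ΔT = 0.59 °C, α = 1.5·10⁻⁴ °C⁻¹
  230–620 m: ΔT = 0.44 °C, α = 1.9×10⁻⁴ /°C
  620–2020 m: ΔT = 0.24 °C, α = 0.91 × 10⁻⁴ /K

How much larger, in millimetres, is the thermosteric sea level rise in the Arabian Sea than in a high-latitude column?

Δh_A − Δh_B ≈ 38.7 mm

A 0–260 m: 260 × 2.5×10⁻⁴ × 1.3 = 0.08450 m
A 260–550 m: 290 × 2.5×10⁻⁴ × 0.52 = 0.03770 m
A total: 0.12220 m
B 230 × 0.59 × 1.5×10⁻⁴ = 0.020355 m
B 1.9×10⁻⁴ × 390 × 0.44 = 0.032604 m
B 620–2020 m: 0.91×10⁻⁴ × 0.24 × 1400 = 0.030576 m
B total: 0.083535 m
Difference: 0.12220 − 0.083535 = 0.038665 m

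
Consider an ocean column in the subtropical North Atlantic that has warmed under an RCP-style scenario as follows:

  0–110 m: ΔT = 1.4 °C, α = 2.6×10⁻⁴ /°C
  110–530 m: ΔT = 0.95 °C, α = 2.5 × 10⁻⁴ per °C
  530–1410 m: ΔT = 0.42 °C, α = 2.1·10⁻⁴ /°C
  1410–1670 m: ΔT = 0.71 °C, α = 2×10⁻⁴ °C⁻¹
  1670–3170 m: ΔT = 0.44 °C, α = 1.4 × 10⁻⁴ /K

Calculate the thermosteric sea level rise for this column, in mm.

Δh ≈ 347 mm

Layer 1: 110 × 1.4 × 2.6×10⁻⁴ = 0.04004 m
110–530 m: 420 × 2.5×10⁻⁴ × 0.95 = 0.09975 m
Layer 3: 0.42 × 880 × 2.1×10⁻⁴ = 0.077616 m
2×10⁻⁴ × 260 × 0.71 = 0.03692 m
1500 × 1.4×10⁻⁴ × 0.44 = 0.09240 m
Δh = 0.04004 + 0.09975 + 0.077616 + 0.03692 + 0.09240 = 0.346726 m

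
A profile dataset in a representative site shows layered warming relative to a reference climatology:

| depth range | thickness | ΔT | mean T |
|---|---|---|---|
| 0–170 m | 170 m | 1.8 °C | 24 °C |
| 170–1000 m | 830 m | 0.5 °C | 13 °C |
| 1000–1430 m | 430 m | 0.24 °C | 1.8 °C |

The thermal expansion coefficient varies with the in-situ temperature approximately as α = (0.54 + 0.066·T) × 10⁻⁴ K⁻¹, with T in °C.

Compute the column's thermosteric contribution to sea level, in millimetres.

Layer 1: α = (0.54 + 0.066×24)×10⁻⁴ = 2.124×10⁻⁴ K⁻¹
Layer 2: α = (0.54 + 0.066×13)×10⁻⁴ = 1.398×10⁻⁴ K⁻¹
Layer 3: α = (0.54 + 0.066×1.8)×10⁻⁴ = 0.6588×10⁻⁴ K⁻¹
Layer 1: 170 × 2.124×10⁻⁴ × 1.8 = 0.0649944 m
170–1000 m: 830 × 1.398×10⁻⁴ × 0.5 = 0.058017 m
0.6588×10⁻⁴ × 430 × 0.24 = 0.006798816 m
Δh = 0.0649944 + 0.058017 + 0.006798816 = 0.129810216 m

Δh ≈ 130 mm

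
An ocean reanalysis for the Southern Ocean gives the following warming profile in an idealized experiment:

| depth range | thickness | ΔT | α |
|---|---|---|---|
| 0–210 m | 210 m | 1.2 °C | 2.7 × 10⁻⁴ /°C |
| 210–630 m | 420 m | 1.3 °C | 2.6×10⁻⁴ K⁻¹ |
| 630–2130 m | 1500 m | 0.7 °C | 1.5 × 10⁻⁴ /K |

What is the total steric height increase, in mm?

Δh = 368 mm

210 × 1.2 × 2.7×10⁻⁴ = 0.06804 m
1.3 × 2.6×10⁻⁴ × 420 = 0.14196 m
Layer 3: 1500 × 1.5×10⁻⁴ × 0.7 = 0.15750 m
Δh = 0.06804 + 0.14196 + 0.15750 = 0.36750 m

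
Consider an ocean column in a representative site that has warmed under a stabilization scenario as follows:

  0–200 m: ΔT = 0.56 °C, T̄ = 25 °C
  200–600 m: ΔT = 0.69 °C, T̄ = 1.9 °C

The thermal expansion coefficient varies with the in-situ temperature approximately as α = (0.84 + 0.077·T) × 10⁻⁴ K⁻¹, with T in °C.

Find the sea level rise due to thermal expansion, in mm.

Layer 1: α = (0.84 + 0.077×25)×10⁻⁴ = 2.765×10⁻⁴ K⁻¹
Layer 2: α = (0.84 + 0.077×1.9)×10⁻⁴ = 0.9863×10⁻⁴ K⁻¹
0–200 m: 0.56 × 2.765×10⁻⁴ × 200 = 0.030968 m
Layer 2: 0.9863×10⁻⁴ × 400 × 0.69 = 0.02722188 m
Δh = 0.030968 + 0.02722188 = 0.05818988 m

58.2 mm of thermosteric rise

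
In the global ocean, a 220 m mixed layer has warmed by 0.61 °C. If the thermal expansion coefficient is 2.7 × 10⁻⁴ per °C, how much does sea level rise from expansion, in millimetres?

about 36 mm

Δh = αΔT·H = 2.7×10⁻⁴ × 0.61 × 220 = 0.036234 m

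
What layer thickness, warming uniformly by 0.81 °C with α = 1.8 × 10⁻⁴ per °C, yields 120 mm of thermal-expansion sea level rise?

about 823 m

H = Δh/(αΔT) = 0.12 / (1.8×10⁻⁴ × 0.81) ≈ 823.0 m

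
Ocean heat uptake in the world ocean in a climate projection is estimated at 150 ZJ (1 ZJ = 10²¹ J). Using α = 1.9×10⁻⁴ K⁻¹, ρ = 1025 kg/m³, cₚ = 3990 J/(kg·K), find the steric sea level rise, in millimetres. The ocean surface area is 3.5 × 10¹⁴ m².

Δh = 19.9 mm

Per unit area: Q = 150×10²¹ / (3.5×10¹⁴) ≈ 4.286×10⁸ J/m²
Δh = αQ/(ρcₚ) = 1.9×10⁻⁴ × 4.286×10⁸ / (1025 × 3990) ≈ 0.019912 m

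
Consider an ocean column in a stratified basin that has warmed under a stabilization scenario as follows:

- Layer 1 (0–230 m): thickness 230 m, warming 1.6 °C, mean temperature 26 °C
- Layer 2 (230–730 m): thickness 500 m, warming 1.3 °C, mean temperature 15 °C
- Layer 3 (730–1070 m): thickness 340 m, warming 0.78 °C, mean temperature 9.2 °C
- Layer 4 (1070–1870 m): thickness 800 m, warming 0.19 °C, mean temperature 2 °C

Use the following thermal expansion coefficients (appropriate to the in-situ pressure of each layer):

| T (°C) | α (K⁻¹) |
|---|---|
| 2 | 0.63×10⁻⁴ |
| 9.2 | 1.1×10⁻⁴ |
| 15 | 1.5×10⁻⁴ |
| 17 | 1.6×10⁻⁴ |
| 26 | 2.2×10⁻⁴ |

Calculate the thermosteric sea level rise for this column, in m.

Layer 1 at 26 °C → α = 2.2×10⁻⁴ K⁻¹
Layer 2 at 15 °C → α = 1.5×10⁻⁴ K⁻¹
Layer 3 at 9.2 °C → α = 1.1×10⁻⁴ K⁻¹
Layer 4 at 2 °C → α = 0.63×10⁻⁴ K⁻¹
Layer 1: 1.6 × 230 × 2.2×10⁻⁴ = 0.08096 m
500 × 1.3 × 1.5×10⁻⁴ = 0.09750 m
730–1070 m: 340 × 0.78 × 1.1×10⁻⁴ = 0.029172 m
1070–1870 m: 800 × 0.63×10⁻⁴ × 0.19 = 0.009576 m
Δh = 0.08096 + 0.09750 + 0.029172 + 0.009576 = 0.217208 m

Δh = 0.217 m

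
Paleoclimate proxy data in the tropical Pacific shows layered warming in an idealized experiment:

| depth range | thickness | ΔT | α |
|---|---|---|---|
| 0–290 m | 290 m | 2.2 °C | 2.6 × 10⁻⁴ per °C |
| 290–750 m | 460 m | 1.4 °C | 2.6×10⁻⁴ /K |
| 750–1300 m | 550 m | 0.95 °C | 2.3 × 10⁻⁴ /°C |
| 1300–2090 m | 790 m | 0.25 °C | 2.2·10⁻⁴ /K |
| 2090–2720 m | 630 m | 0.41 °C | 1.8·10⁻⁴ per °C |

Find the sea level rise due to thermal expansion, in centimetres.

Δh ≈ 54.3 cm

Layer 1: 2.6×10⁻⁴ × 2.2 × 290 = 0.16588 m
Layer 2: 1.4 × 2.6×10⁻⁴ × 460 = 0.16744 m
0.95 × 2.3×10⁻⁴ × 550 = 0.120175 m
1300–2090 m: 0.25 × 2.2×10⁻⁴ × 790 = 0.04345 m
Layer 5: 1.8×10⁻⁴ × 630 × 0.41 = 0.046494 m
Δh = 0.16588 + 0.16744 + 0.120175 + 0.04345 + 0.046494 = 0.543439 m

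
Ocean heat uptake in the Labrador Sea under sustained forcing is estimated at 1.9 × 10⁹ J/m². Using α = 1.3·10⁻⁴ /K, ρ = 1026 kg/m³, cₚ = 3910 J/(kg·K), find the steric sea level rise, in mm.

Δh = αQ/(ρcₚ) = 1.3×10⁻⁴ × 1.9×10⁹ / (1026 × 3910) ≈ 0.061571 m

about 62 mm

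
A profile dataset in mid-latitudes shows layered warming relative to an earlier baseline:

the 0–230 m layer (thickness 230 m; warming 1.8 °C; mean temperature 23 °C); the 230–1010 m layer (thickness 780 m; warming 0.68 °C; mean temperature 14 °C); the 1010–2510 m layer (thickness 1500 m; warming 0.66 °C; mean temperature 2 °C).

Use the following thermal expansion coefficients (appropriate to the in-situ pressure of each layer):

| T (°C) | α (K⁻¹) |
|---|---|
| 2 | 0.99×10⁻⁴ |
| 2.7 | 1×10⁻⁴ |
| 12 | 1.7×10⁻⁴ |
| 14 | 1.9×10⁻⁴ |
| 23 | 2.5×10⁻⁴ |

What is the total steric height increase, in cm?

Layer 1 at 23 °C → α = 2.5×10⁻⁴ K⁻¹
Layer 2 at 14 °C → α = 1.9×10⁻⁴ K⁻¹
Layer 3 at 2 °C → α = 0.99×10⁻⁴ K⁻¹
0–230 m: 2.5×10⁻⁴ × 230 × 1.8 = 0.10350 m
230–1010 m: 0.68 × 1.9×10⁻⁴ × 780 = 0.100776 m
1500 × 0.99×10⁻⁴ × 0.66 = 0.09801 m
Δh = 0.10350 + 0.100776 + 0.09801 = 0.302286 m

30.2 cm of thermosteric rise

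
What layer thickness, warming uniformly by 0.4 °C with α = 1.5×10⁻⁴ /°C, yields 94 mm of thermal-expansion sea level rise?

1570 m

H = Δh/(αΔT) = 0.094 / (1.5×10⁻⁴ × 0.4) ≈ 1567 m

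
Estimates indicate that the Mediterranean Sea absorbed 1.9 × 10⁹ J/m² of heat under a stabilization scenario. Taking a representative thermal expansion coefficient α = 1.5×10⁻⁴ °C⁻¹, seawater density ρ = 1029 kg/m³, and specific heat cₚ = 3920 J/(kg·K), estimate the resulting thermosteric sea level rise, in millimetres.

Δh = 70.7 mm

Δh = αQ/(ρcₚ) = 1.5×10⁻⁴ × 1.9×10⁹ / (1029 × 3920) ≈ 0.070655 m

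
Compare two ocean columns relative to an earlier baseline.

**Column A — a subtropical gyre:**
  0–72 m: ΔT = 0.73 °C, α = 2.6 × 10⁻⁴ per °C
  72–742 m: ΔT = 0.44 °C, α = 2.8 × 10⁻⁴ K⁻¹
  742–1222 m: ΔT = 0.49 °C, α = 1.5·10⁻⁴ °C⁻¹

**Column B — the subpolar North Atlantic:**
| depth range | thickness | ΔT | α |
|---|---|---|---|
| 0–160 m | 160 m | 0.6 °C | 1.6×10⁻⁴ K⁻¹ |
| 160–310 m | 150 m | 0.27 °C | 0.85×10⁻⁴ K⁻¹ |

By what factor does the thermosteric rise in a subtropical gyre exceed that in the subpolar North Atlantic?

A 0–72 m: 72 × 0.73 × 2.6×10⁻⁴ = 0.0136656 m
A 72–742 m: 0.44 × 670 × 2.8×10⁻⁴ = 0.082544 m
A 742–1222 m: 0.49 × 480 × 1.5×10⁻⁴ = 0.03528 m
A total: 0.1314896 m
B Layer 1: 160 × 0.6 × 1.6×10⁻⁴ = 0.01536 m
B 160–310 m: 0.85×10⁻⁴ × 150 × 0.27 = 0.0034425 m
B total: 0.0188025 m
Ratio: 0.1314896 / 0.0188025 ≈ 6.993

6.99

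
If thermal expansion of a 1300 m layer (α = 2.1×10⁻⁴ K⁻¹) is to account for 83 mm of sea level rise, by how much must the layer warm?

0.304 °C

ΔT = Δh/(αH) = 0.083 / (2.1×10⁻⁴ × 1300) ≈ 0.3040 °C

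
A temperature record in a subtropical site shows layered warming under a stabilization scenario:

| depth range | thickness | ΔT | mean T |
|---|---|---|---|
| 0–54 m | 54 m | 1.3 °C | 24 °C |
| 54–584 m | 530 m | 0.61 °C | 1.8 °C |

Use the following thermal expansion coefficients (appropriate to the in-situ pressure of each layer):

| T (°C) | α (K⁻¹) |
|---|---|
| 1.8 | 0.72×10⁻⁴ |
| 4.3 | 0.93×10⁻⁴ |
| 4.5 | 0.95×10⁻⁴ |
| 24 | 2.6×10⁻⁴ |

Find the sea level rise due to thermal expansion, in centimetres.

Δh ≈ 4.2 cm

Layer 1 at 24 °C → α = 2.6×10⁻⁴ K⁻¹
Layer 2 at 1.8 °C → α = 0.72×10⁻⁴ K⁻¹
Layer 1: 2.6×10⁻⁴ × 54 × 1.3 = 0.018252 m
0.72×10⁻⁴ × 530 × 0.61 = 0.0232776 m
Δh = 0.018252 + 0.0232776 = 0.0415296 m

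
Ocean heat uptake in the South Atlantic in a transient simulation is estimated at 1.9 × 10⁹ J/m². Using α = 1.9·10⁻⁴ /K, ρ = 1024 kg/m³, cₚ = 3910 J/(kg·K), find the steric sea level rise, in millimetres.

Δh = αQ/(ρcₚ) = 1.9×10⁻⁴ × 1.9×10⁹ / (1024 × 3910) ≈ 0.090163 m

Δh ≈ 90 mm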